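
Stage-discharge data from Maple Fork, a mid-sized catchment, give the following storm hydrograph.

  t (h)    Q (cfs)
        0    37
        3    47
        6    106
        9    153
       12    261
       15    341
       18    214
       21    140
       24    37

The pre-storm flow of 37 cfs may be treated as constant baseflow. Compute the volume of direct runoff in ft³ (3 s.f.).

Direct-runoff ordinates (Q − Q_b): 0.0, 10.0, 69.0, 116.0, 224.0, 304.0, 177.0, 103.0, 0.0 cfs.
ΣQ_DR = 1003 cfs.
With Δt = 3 h = 10800 s, V = ΣQ_DR · Δt = 1003 × 10800 = 1.08 × 10^7 ft³.

V ≈ 1.08 × 10^7 ft³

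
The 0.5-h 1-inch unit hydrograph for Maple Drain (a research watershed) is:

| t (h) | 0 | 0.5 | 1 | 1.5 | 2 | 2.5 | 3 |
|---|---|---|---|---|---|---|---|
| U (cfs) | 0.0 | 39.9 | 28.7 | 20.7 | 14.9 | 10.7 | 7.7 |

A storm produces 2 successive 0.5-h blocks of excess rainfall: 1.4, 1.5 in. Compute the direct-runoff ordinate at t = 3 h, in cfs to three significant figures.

By discrete convolution, Q_j = Σ (P_i / 1 in) · U_{j−i}.
At t = 3 h (j=6): Q = (1.4/1)·7.7 + (1.5/1)·10.7 = 26.8 cfs.

Q ≈ 26.8 cfs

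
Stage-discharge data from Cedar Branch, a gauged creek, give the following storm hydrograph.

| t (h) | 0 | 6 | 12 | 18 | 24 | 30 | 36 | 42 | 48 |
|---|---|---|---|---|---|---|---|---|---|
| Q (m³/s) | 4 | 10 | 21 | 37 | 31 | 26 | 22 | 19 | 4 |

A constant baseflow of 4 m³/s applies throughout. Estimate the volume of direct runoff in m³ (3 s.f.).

V ≈ 2.98 × 10^6 m³

Direct-runoff ordinates (Q − Q_b): 0.0, 6.0, 17.0, 33.0, 27.0, 22.0, 18.0, 15.0, 0.0 m³/s.
ΣQ_DR = 138.0 m³/s.
With Δt = 6 h = 21600 s, V = ΣQ_DR · Δt = 138.0 × 21600 = 2.98 × 10^6 m³.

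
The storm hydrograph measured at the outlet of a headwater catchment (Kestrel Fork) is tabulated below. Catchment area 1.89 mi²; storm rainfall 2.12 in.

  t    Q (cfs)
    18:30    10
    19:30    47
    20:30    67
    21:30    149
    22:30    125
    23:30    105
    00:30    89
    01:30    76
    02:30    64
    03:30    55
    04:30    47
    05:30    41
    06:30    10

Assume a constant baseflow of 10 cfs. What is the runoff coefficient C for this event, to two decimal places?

ΣQ_DR = 755.0 cfs; V = ΣQ_DR·Δt = 2.718 × 10^6 ft³.
Runoff depth d = V / A = 0.6190 in.
C = d / P = 0.6190 / 2.12 = 0.29.

C ≈ 0.29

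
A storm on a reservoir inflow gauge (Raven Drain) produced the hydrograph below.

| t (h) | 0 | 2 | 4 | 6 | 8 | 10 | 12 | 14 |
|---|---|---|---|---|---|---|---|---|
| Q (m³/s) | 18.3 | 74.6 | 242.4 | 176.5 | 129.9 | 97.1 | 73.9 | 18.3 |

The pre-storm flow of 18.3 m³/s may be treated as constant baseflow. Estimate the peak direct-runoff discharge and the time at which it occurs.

Q_p = 224.1 m³/s at t = 4 h

Subtracting baseflow gives direct-runoff ordinates: 0.0, 56.3, 224.1, 158.2, 111.6, 78.8, 55.6, 0.0 m³/s.
The maximum is 224.1 m³/s, occurring at the reading for t = 4 h.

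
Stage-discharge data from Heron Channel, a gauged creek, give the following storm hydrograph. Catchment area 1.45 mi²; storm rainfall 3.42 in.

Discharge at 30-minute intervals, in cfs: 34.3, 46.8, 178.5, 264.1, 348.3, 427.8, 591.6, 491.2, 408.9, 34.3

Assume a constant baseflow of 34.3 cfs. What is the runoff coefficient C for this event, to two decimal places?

ΣQ_DR = 2483 cfs; V = ΣQ_DR·Δt = 4.469 × 10^6 ft³.
Runoff depth d = V / A = 1.327 in.
C = d / P = 1.327 / 3.42 = 0.39.

C ≈ 0.39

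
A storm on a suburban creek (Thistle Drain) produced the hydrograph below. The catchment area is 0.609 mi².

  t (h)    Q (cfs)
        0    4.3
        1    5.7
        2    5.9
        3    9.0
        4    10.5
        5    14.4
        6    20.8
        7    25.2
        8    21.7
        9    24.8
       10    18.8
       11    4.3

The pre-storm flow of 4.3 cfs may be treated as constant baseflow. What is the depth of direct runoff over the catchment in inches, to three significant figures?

d ≈ 0.290 in

Direct runoff: 0.0, 1.4, 1.6, 4.7, 6.2, 10.1, 16.5, 20.9, 17.4, 20.5, 14.5, 0.0 cfs; ΣQ_DR = 113.8 cfs.
V = ΣQ_DR · Δt = 113.8 × 3600 s = 4.097 × 10^5 ft³.
Over A = 0.609 mi², depth = V / A = 0.290 in.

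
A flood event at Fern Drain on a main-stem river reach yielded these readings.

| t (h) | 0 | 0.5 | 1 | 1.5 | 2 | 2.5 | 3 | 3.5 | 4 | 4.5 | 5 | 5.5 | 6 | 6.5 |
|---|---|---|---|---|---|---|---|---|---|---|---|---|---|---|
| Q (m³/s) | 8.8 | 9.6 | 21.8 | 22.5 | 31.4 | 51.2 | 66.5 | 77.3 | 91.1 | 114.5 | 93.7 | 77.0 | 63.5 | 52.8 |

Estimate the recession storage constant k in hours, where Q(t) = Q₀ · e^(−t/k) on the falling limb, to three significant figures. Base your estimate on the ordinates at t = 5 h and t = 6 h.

k ≈ 2.57 h

On the falling limb, Q drops from 93.7 to 63.5 m³/s between t = 5 h and t = 6 h (Δt = 1 h).
k = −Δt / ln(Q₂/Q₁) = −1 / ln(63.5/93.7) = 2.57 h.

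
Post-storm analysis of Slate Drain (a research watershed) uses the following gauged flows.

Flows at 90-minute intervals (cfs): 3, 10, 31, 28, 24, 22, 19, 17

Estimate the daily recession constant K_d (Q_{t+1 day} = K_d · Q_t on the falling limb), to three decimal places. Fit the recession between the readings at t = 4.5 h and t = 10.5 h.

Between t = 4.5 h and t = 10.5 h the flow falls from 28 to 17 cfs over 4×1.5 h = 6 h.
Per-interval ratio K = (17/28)^(1/4) = 0.8827; K_d = K^(24/1.5) = 0.136.

K_d ≈ 0.136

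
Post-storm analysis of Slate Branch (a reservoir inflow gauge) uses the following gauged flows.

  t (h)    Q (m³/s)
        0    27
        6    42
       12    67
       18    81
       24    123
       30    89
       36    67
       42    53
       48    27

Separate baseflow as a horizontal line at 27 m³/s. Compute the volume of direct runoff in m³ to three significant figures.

Direct-runoff ordinates (Q − Q_b): 0.0, 15.0, 40.0, 54.0, 96.0, 62.0, 40.0, 26.0, 0.0 m³/s.
ΣQ_DR = 333.0 m³/s.
With Δt = 6 h = 21600 s, V = ΣQ_DR · Δt = 333.0 × 21600 = 7.19 × 10^6 m³.

V ≈ 7.19 × 10^6 m³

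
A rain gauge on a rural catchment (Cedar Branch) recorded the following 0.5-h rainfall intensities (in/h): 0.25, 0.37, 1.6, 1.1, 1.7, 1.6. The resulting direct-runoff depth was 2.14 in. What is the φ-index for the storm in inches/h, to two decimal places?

Only the 4 blocks with intensity above φ contribute runoff: 1.6, 1.1, 1.7, 1.6 in/h.
Σ(I−φ)·Δt = d  ⇒  (1.6+1.1+1.7+1.6 − 4φ)·0.5 = 2.14
φ = (6.000 − 2.14/0.5) / 4 = 0.43 in/h.

φ ≈ 0.43 in/h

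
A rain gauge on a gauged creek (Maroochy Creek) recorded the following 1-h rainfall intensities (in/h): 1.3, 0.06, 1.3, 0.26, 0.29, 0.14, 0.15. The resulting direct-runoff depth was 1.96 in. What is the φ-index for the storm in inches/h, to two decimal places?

φ ≈ 0.32 in/h

Only the 2 blocks with intensity above φ contribute runoff: 1.3, 1.3 in/h.
Σ(I−φ)·Δt = d  ⇒  (1.3+1.3 − 2φ)·1 = 1.96
φ = (2.600 − 1.96/1) / 2 = 0.32 in/h.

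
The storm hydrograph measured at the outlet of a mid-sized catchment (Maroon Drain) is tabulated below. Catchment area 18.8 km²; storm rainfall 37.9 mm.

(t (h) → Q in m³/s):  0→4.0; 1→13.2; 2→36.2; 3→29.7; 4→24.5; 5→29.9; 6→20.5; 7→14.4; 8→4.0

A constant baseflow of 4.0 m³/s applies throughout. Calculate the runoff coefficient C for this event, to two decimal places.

ΣQ_DR = 140.4 m³/s; V = ΣQ_DR·Δt = 5.054 × 10^5 m³.
Runoff depth d = V / A = 26.89 mm.
C = d / P = 26.89 / 37.9 = 0.71.

C ≈ 0.71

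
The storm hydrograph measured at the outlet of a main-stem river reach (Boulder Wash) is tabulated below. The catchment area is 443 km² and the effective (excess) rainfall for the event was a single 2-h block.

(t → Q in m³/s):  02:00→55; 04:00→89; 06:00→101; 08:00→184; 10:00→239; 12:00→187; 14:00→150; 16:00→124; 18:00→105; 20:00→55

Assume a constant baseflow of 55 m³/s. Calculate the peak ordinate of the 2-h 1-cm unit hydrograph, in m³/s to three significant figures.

U_p ≈ 153 m³/s

Direct runoff: 0.0, 34.0, 46.0, 129.0, 184.0, 132.0, 95.0, 69.0, 50.0, 0.0 m³/s; ΣQ_DR = 739.0 m³/s, peak = 184.0 m³/s.
Runoff depth d = ΣQ_DR·Δt / A = 739.0 × 7200 / (443 km²) = 12.01 mm.
The 1-cm UH is the DRH scaled by (10 mm)/d, so U_p = 184.0 × 10/12.01 = 153 m³/s.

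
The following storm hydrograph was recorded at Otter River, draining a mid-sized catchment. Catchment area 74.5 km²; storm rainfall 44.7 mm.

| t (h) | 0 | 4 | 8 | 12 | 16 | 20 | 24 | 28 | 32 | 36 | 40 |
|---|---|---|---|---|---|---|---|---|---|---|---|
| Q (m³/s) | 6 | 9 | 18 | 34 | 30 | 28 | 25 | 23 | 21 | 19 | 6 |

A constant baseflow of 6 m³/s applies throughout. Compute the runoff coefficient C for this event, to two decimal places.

C ≈ 0.66

ΣQ_DR = 153.0 m³/s; V = ΣQ_DR·Δt = 2.203 × 10^6 m³.
Runoff depth d = V / A = 29.57 mm.
C = d / P = 29.57 / 44.7 = 0.66.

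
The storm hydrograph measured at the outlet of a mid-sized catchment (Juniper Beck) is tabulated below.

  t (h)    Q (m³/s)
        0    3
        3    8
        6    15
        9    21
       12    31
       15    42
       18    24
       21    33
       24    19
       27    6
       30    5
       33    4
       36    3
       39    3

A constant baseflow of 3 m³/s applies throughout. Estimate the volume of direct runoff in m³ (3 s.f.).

V ≈ 1.89 × 10^6 m³

Direct-runoff ordinates (Q − Q_b): 0.0, 5.0, 12.0, 18.0, 28.0, 39.0, 21.0, 30.0, 16.0, 3.0, 2.0, 1.0, 0.0, 0.0 m³/s.
ΣQ_DR = 175.0 m³/s.
With Δt = 3 h = 10800 s, V = ΣQ_DR · Δt = 175.0 × 10800 = 1.89 × 10^6 m³.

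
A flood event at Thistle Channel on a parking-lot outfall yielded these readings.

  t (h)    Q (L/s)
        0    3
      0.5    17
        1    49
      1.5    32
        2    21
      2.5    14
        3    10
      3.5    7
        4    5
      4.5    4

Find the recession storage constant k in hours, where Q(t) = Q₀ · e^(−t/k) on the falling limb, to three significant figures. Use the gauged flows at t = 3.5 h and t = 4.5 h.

k ≈ 1.79 h

On the falling limb, Q drops from 7 to 4 L/s between t = 3.5 h and t = 4.5 h (Δt = 1 h).
k = −Δt / ln(Q₂/Q₁) = −1 / ln(4/7) = 1.79 h.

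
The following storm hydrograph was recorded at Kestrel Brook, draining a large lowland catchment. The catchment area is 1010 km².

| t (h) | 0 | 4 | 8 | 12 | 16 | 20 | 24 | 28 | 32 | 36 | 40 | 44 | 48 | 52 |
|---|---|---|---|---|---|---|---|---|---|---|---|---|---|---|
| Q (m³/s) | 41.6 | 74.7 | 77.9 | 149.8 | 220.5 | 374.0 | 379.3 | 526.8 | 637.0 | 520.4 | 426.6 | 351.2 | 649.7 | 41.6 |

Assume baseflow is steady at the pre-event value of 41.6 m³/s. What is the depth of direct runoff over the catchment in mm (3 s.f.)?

Direct runoff: 0.0, 33.1, 36.3, 108.2, 178.9, 332.4, 337.7, 485.2, 595.4, 478.8, 385.0, 309.6, 608.1, 0.0 m³/s; ΣQ_DR = 3889 m³/s.
V = ΣQ_DR · Δt = 3889 × 14400 s = 5.600 × 10^7 m³.
Over A = 1010 km², depth = V / A = 55.4 mm.

d ≈ 55.4 mm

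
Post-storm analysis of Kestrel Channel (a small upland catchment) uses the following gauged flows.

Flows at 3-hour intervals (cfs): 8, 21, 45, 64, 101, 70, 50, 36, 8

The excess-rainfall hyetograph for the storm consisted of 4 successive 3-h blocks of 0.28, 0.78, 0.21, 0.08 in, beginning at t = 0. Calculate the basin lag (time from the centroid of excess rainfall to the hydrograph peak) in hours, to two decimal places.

t_L ≈ 7.30 h

Centroid of excess rainfall: t_c = Σ P_i·t̄_i / ΣP_i = 4.7000 h (block centres at 1.5, 4.5, 7.5, 10.5 h).
Hydrograph peak occurs at t = 12 h, so basin lag t_L = 12 − 4.7000 = 7.30 h.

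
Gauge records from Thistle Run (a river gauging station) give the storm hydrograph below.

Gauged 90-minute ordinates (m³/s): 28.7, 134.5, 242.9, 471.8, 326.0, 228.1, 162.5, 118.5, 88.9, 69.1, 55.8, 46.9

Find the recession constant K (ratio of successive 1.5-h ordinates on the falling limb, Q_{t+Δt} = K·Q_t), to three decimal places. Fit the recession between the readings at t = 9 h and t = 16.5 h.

K ≈ 0.780

Using the recession-limb readings at t = 9 h and t = 16.5 h: Q falls from 162.5 to 46.9 m³/s over 5 intervals.
K = (Q₂/Q₁)^(1/5) = (46.9/162.5)^(1/5) = 0.780.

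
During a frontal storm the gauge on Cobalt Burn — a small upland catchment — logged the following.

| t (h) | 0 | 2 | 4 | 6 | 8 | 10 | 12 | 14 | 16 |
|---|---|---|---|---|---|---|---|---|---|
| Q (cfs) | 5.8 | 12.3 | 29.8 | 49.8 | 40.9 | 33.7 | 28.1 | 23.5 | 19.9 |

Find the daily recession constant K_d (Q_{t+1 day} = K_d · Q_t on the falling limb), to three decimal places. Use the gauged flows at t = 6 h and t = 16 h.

Between t = 6 h and t = 16 h the flow falls from 49.8 to 19.9 cfs over 5×2 h = 10 h.
Per-interval ratio K = (19.9/49.8)^(1/5) = 0.8324; K_d = K^(24/2) = 0.111.

K_d ≈ 0.111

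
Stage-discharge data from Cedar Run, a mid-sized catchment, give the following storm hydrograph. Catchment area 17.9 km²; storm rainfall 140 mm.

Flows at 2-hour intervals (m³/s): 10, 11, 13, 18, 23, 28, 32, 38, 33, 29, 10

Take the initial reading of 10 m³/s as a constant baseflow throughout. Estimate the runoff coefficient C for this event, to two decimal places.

ΣQ_DR = 135.0 m³/s; V = ΣQ_DR·Δt = 9.720 × 10^5 m³.
Runoff depth d = V / A = 54.30 mm.
C = d / P = 54.30 / 140 = 0.39.

C ≈ 0.39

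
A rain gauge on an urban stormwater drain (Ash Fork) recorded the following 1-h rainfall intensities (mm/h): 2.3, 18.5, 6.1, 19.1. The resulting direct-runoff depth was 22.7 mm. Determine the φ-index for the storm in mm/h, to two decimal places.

Only the 2 blocks with intensity above φ contribute runoff: 18.5, 19.1 mm/h.
Σ(I−φ)·Δt = d  ⇒  (18.5+19.1 − 2φ)·1 = 22.7
φ = (37.60 − 22.7/1) / 2 = 7.45 mm/h.

φ ≈ 7.45 mm/h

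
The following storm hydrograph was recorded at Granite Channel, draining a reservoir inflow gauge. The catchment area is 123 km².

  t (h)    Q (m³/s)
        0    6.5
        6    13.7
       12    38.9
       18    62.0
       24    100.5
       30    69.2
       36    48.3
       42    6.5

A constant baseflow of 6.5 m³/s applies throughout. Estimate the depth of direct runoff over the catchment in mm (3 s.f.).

Direct runoff: 0.0, 7.2, 32.4, 55.5, 94.0, 62.7, 41.8, 0.0 m³/s; ΣQ_DR = 293.6 m³/s.
V = ΣQ_DR · Δt = 293.6 × 21600 s = 6.342 × 10^6 m³.
Over A = 123 km², depth = V / A = 51.6 mm.

d ≈ 51.6 mm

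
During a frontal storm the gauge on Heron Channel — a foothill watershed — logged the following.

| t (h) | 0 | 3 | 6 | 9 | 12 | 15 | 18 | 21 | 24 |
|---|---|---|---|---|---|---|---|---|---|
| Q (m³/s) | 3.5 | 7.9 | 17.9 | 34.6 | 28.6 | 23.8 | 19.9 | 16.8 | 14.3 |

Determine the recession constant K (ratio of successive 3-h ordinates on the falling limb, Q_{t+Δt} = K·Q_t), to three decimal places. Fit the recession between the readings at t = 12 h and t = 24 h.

K ≈ 0.841

Using the recession-limb readings at t = 12 h and t = 24 h: Q falls from 28.6 to 14.3 m³/s over 4 intervals.
K = (Q₂/Q₁)^(1/4) = (14.3/28.6)^(1/4) = 0.841.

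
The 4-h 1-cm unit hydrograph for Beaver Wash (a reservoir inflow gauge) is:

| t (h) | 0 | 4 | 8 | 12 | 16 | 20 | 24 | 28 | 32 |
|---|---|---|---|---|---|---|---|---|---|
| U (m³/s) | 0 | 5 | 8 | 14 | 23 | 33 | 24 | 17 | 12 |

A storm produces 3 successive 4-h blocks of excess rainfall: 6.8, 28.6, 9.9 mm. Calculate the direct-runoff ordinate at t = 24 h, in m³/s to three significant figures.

Q ≈ 133 m³/s

By discrete convolution, Q_j = Σ (P_i / 10 mm) · U_{j−i}.
At t = 24 h (j=6): Q = (6.8/10)·24 + (28.6/10)·33 + (9.9/10)·23 = 133 m³/s.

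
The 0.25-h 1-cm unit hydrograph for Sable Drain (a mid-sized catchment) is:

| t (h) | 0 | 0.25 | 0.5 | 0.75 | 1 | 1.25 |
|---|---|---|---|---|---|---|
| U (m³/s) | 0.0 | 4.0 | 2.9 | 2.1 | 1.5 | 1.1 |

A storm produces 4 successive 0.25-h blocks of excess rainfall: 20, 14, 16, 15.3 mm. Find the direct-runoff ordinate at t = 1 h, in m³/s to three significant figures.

Q ≈ 16.7 m³/s

By discrete convolution, Q_j = Σ (P_i / 10 mm) · U_{j−i}.
At t = 1 h (j=4): Q = (20/10)·1.5 + (14/10)·2.1 + (16/10)·2.9 + (15.3/10)·4.0 = 16.7 m³/s.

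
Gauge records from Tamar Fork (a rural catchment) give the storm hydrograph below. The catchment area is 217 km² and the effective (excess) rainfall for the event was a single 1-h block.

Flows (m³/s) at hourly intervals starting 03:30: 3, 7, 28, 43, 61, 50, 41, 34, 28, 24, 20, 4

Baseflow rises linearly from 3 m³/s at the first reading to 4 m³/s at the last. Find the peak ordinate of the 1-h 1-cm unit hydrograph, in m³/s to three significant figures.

Direct runoff: 0.00, 3.91, 24.82, 39.73, 57.64, 46.55, 37.45, 30.36, 24.27, 20.18, 16.09, 0.00 m³/s; ΣQ_DR = 301.0 m³/s, peak = 57.64 m³/s.
Runoff depth d = ΣQ_DR·Δt / A = 301.0 × 3600 / (217 km²) = 4.994 mm.
The 1-cm UH is the DRH scaled by (10 mm)/d, so U_p = 57.64 × 10/4.994 = 115 m³/s.

U_p ≈ 115 m³/s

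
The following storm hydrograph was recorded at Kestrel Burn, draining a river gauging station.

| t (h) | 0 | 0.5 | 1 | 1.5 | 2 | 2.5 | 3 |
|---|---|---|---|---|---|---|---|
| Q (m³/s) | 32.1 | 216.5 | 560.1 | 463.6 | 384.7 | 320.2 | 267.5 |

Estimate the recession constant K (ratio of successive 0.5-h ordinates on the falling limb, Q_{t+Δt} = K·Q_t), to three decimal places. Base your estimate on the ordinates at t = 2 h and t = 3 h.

K ≈ 0.834

Using the recession-limb readings at t = 2 h and t = 3 h: Q falls from 384.7 to 267.5 m³/s over 2 intervals.
K = (Q₂/Q₁)^(1/2) = (267.5/384.7)^(1/2) = 0.834.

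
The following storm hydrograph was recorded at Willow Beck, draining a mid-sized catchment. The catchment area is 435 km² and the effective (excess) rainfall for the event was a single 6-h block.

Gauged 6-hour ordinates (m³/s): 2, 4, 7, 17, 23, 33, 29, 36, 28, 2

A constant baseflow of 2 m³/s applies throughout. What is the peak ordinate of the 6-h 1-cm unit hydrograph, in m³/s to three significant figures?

U_p ≈ 42.5 m³/s

Direct runoff: 0.0, 2.0, 5.0, 15.0, 21.0, 31.0, 27.0, 34.0, 26.0, 0.0 m³/s; ΣQ_DR = 161.0 m³/s, peak = 34.0 m³/s.
Runoff depth d = ΣQ_DR·Δt / A = 161.0 × 21600 / (435 km²) = 7.994 mm.
The 1-cm UH is the DRH scaled by (10 mm)/d, so U_p = 34.0 × 10/7.994 = 42.5 m³/s.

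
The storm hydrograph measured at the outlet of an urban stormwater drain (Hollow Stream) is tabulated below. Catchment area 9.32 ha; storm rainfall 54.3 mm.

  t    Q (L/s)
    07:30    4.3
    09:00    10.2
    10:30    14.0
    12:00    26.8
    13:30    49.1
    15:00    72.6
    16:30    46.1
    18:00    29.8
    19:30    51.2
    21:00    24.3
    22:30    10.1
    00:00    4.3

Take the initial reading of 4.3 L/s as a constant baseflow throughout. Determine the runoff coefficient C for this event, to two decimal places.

ΣQ_DR = 291.2 L/s; V = ΣQ_DR·Δt = 1.572 × 10^6 L.
Runoff depth d = V / A = 16.87 mm.
C = d / P = 16.87 / 54.3 = 0.31.

C ≈ 0.31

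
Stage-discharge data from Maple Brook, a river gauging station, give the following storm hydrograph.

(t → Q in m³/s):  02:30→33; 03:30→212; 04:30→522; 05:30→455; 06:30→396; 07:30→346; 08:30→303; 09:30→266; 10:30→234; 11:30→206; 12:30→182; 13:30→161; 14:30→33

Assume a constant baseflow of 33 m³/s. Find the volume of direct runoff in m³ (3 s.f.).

V ≈ 1.05 × 10^7 m³

Direct-runoff ordinates (Q − Q_b): 0.0, 179.0, 489.0, 422.0, 363.0, 313.0, 270.0, 233.0, 201.0, 173.0, 149.0, 128.0, 0.0 m³/s.
ΣQ_DR = 2920 m³/s.
With Δt = 1 h = 3600 s, V = ΣQ_DR · Δt = 2920 × 3600 = 1.05 × 10^7 m³.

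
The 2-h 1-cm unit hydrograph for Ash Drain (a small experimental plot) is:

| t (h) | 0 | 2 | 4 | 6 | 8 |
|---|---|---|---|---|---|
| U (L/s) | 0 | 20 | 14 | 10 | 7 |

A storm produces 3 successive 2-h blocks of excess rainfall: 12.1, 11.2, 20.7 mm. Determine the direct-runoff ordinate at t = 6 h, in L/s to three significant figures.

By discrete convolution, Q_j = Σ (P_i / 10 mm) · U_{j−i}.
At t = 6 h (j=3): Q = (12.1/10)·10 + (11.2/10)·14 + (20.7/10)·20 = 69.2 L/s.

Q ≈ 69.2 L/s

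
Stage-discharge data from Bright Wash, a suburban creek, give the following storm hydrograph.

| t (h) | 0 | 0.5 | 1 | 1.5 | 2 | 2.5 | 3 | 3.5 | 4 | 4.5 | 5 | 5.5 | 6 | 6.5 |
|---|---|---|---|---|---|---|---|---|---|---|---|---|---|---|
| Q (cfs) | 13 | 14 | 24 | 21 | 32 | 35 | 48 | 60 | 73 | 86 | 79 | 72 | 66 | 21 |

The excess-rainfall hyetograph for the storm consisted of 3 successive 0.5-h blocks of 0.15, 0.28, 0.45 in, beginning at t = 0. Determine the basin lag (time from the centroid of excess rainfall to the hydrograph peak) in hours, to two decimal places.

t_L ≈ 3.58 h

Centroid of excess rainfall: t_c = Σ P_i·t̄_i / ΣP_i = 0.9205 h (block centres at 0.25, 0.75, 1.25 h).
Hydrograph peak occurs at t = 4.5 h, so basin lag t_L = 4.5 − 0.9205 = 3.58 h.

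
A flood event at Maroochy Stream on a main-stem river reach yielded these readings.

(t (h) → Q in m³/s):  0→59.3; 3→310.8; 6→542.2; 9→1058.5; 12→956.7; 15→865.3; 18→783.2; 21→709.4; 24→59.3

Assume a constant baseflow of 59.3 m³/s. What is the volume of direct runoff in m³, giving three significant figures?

Direct-runoff ordinates (Q − Q_b): 0.0, 251.5, 482.9, 999.2, 897.4, 806.0, 723.9, 650.1, 0.0 m³/s.
ΣQ_DR = 4811 m³/s.
With Δt = 3 h = 10800 s, V = ΣQ_DR · Δt = 4811 × 10800 = 5.20 × 10^7 m³.

V ≈ 5.20 × 10^7 m³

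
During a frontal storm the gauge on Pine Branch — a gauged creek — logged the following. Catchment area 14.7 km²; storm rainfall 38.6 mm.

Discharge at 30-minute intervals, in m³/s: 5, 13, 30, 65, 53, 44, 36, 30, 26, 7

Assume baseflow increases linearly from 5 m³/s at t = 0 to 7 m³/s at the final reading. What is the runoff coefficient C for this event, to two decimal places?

ΣQ_DR = 249.0 m³/s; V = ΣQ_DR·Δt = 4.482 × 10^5 m³.
Runoff depth d = V / A = 30.49 mm.
C = d / P = 30.49 / 38.6 = 0.79.

C ≈ 0.79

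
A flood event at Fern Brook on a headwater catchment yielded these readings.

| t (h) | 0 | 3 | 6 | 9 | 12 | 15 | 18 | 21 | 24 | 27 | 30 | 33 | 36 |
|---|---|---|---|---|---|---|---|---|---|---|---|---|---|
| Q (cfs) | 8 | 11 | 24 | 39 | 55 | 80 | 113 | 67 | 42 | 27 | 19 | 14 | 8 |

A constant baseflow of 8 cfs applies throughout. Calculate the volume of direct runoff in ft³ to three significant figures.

V ≈ 4.35 × 10^6 ft³

Direct-runoff ordinates (Q − Q_b): 0.0, 3.0, 16.0, 31.0, 47.0, 72.0, 105.0, 59.0, 34.0, 19.0, 11.0, 6.0, 0.0 cfs.
ΣQ_DR = 403.0 cfs.
With Δt = 3 h = 10800 s, V = ΣQ_DR · Δt = 403.0 × 10800 = 4.35 × 10^6 ft³.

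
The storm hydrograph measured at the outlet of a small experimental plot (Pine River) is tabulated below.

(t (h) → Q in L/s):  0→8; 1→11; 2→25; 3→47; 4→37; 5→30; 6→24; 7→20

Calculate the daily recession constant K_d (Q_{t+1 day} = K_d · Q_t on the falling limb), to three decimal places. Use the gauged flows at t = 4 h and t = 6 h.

Between t = 4 h and t = 6 h the flow falls from 37 to 24 L/s over 2×1 h = 2 h.
Per-interval ratio K = (24/37)^(1/2) = 0.8054; K_d = K^(24/1) = 0.006.

K_d ≈ 0.006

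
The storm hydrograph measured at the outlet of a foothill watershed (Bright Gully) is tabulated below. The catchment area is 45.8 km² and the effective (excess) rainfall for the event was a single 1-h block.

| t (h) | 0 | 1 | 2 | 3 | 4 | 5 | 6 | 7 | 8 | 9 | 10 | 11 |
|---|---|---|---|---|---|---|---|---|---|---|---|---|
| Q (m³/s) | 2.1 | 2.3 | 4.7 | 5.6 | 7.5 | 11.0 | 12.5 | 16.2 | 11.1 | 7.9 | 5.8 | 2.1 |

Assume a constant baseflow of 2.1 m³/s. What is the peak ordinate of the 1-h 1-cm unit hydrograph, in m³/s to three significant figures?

U_p ≈ 28.2 m³/s

Direct runoff: 0.0, 0.2, 2.6, 3.5, 5.4, 8.9, 10.4, 14.1, 9.0, 5.8, 3.7, 0.0 m³/s; ΣQ_DR = 63.60 m³/s, peak = 14.1 m³/s.
Runoff depth d = ΣQ_DR·Δt / A = 63.60 × 3600 / (45.8 km²) = 4.999 mm.
The 1-cm UH is the DRH scaled by (10 mm)/d, so U_p = 14.1 × 10/4.999 = 28.2 m³/s.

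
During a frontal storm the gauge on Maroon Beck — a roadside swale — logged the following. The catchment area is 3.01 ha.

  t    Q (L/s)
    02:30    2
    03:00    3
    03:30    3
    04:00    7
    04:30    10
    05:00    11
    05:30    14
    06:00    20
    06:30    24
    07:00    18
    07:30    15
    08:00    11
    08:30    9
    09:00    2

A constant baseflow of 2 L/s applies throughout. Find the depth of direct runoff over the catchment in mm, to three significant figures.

d ≈ 7.24 mm

Direct runoff: 0.0, 1.0, 1.0, 5.0, 8.0, 9.0, 12.0, 18.0, 22.0, 16.0, 13.0, 9.0, 7.0, 0.0 L/s; ΣQ_DR = 121.0 L/s.
V = ΣQ_DR · Δt = 121.0 × 1800 s = 2.178 × 10^5 L.
Over A = 3.01 ha, depth = V / A = 7.24 mm.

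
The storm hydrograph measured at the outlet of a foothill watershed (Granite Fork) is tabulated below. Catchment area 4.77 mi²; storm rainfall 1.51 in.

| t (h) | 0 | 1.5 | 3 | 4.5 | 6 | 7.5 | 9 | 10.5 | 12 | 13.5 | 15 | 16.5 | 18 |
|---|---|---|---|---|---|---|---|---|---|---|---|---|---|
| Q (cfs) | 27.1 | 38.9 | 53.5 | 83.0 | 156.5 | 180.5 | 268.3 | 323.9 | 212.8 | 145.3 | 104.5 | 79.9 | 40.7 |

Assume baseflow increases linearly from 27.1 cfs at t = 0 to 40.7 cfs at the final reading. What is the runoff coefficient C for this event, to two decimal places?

C ≈ 0.41

ΣQ_DR = 1274 cfs; V = ΣQ_DR·Δt = 6.881 × 10^6 ft³.
Runoff depth d = V / A = 0.6209 in.
C = d / P = 0.6209 / 1.51 = 0.41.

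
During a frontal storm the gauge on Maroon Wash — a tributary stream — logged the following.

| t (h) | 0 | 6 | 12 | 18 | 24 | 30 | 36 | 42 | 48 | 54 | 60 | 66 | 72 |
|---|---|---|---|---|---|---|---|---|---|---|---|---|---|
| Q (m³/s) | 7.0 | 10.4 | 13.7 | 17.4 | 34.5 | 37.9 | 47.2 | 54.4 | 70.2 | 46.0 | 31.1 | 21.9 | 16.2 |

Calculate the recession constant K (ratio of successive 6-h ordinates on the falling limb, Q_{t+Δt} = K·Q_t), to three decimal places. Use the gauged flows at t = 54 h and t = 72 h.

Using the recession-limb readings at t = 54 h and t = 72 h: Q falls from 46.0 to 16.2 m³/s over 3 intervals.
K = (Q₂/Q₁)^(1/3) = (16.2/46.0)^(1/3) = 0.706.

K ≈ 0.706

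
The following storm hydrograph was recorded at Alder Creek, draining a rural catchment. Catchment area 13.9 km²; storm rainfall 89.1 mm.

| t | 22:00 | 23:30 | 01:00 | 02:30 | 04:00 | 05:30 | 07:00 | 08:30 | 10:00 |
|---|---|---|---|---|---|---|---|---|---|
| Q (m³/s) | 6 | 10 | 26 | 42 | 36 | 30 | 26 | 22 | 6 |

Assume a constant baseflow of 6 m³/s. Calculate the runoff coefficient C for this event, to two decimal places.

C ≈ 0.65

ΣQ_DR = 150.0 m³/s; V = ΣQ_DR·Δt = 8.100 × 10^5 m³.
Runoff depth d = V / A = 58.27 mm.
C = d / P = 58.27 / 89.1 = 0.65.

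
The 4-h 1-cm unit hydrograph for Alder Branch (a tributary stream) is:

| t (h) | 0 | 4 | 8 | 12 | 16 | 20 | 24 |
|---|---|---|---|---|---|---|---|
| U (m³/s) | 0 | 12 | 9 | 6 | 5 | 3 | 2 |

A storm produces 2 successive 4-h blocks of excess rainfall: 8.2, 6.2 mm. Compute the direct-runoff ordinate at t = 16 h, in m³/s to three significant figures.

By discrete convolution, Q_j = Σ (P_i / 10 mm) · U_{j−i}.
At t = 16 h (j=4): Q = (8.2/10)·5 + (6.2/10)·6 = 7.82 m³/s.

Q ≈ 7.82 m³/s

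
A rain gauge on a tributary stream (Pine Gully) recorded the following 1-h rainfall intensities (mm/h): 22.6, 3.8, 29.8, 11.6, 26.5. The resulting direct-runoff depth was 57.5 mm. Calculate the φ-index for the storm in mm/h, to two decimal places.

Only the 4 blocks with intensity above φ contribute runoff: 22.6, 29.8, 11.6, 26.5 mm/h.
Σ(I−φ)·Δt = d  ⇒  (22.6+29.8+11.6+26.5 − 4φ)·1 = 57.5
φ = (90.50 − 57.5/1) / 4 = 8.25 mm/h.

φ ≈ 8.25 mm/h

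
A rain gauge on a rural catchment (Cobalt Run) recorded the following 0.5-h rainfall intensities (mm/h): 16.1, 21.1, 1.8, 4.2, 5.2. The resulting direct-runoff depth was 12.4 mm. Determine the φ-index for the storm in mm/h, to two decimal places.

φ ≈ 6.20 mm/h

Only the 2 blocks with intensity above φ contribute runoff: 16.1, 21.1 mm/h.
Σ(I−φ)·Δt = d  ⇒  (16.1+21.1 − 2φ)·0.5 = 12.4
φ = (37.20 − 12.4/0.5) / 2 = 6.20 mm/h.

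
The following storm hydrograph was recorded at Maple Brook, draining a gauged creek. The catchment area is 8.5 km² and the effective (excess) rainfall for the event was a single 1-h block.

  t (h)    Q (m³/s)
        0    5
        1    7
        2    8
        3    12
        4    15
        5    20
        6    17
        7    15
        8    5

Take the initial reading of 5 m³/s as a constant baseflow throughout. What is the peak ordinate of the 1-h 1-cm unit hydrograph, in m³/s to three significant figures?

Direct runoff: 0.0, 2.0, 3.0, 7.0, 10.0, 15.0, 12.0, 10.0, 0.0 m³/s; ΣQ_DR = 59.00 m³/s, peak = 15.0 m³/s.
Runoff depth d = ΣQ_DR·Δt / A = 59.00 × 3600 / (8.5 km²) = 24.99 mm.
The 1-cm UH is the DRH scaled by (10 mm)/d, so U_p = 15.0 × 10/24.99 = 6.00 m³/s.

U_p ≈ 6.00 m³/s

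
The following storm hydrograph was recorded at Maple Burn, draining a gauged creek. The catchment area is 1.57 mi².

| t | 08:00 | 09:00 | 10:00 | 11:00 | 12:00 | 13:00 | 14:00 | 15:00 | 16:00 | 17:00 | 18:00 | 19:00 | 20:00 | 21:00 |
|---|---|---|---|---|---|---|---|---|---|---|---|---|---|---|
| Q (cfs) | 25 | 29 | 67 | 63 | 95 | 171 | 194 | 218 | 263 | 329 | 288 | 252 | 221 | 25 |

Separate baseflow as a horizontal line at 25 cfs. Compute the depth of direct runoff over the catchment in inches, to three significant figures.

Direct runoff: 0.0, 4.0, 42.0, 38.0, 70.0, 146.0, 169.0, 193.0, 238.0, 304.0, 263.0, 227.0, 196.0, 0.0 cfs; ΣQ_DR = 1890 cfs.
V = ΣQ_DR · Δt = 1890 × 3600 s = 6.804 × 10^6 ft³.
Over A = 1.57 mi², depth = V / A = 1.87 in.

d ≈ 1.87 in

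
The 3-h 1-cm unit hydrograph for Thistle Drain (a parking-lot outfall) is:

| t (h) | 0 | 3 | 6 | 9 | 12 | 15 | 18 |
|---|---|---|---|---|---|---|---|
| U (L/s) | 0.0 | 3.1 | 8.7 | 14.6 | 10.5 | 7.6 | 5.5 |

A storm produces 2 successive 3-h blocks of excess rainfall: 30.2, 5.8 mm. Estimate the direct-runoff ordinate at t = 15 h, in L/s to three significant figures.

By discrete convolution, Q_j = Σ (P_i / 10 mm) · U_{j−i}.
At t = 15 h (j=5): Q = (30.2/10)·7.6 + (5.8/10)·10.5 = 29.0 L/s.

Q ≈ 29.0 L/s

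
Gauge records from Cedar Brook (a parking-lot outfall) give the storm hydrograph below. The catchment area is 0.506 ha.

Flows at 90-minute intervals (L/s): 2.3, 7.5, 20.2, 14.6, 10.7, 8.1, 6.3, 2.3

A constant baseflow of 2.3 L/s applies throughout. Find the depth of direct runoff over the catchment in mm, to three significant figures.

d ≈ 57.2 mm

Direct runoff: 0.0, 5.2, 17.9, 12.3, 8.4, 5.8, 4.0, 0.0 L/s; ΣQ_DR = 53.60 L/s.
V = ΣQ_DR · Δt = 53.60 × 5400 s = 2.894 × 10^5 L.
Over A = 0.506 ha, depth = V / A = 57.2 mm.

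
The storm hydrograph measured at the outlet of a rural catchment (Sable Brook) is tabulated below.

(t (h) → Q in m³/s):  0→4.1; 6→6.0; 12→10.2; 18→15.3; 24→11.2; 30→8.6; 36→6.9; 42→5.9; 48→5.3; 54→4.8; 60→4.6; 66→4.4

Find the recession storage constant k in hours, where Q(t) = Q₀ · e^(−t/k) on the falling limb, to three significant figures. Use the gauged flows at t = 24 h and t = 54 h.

On the falling limb, Q drops from 11.2 to 4.8 m³/s between t = 24 h and t = 54 h (Δt = 30 h).
k = −Δt / ln(Q₂/Q₁) = −30 / ln(4.8/11.2) = 35.4 h.

k ≈ 35.4 h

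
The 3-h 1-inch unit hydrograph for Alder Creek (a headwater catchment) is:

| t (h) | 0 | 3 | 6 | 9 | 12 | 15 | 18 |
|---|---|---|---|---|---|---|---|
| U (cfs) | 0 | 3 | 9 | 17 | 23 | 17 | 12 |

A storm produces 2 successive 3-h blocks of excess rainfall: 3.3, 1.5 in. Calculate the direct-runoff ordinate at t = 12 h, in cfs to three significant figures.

Q ≈ 101 cfs

By discrete convolution, Q_j = Σ (P_i / 1 in) · U_{j−i}.
At t = 12 h (j=4): Q = (3.3/1)·23 + (1.5/1)·17 = 101 cfs.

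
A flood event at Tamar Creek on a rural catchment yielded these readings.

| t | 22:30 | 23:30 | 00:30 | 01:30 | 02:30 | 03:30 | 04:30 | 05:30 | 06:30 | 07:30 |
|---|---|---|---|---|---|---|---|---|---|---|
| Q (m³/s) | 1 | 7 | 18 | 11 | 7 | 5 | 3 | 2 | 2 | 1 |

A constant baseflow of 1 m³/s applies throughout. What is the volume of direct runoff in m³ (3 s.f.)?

V ≈ 1.69 × 10^5 m³

Direct-runoff ordinates (Q − Q_b): 0.0, 6.0, 17.0, 10.0, 6.0, 4.0, 2.0, 1.0, 1.0, 0.0 m³/s.
ΣQ_DR = 47.00 m³/s.
With Δt = 1 h = 3600 s, V = ΣQ_DR · Δt = 47.00 × 3600 = 1.69 × 10^5 m³.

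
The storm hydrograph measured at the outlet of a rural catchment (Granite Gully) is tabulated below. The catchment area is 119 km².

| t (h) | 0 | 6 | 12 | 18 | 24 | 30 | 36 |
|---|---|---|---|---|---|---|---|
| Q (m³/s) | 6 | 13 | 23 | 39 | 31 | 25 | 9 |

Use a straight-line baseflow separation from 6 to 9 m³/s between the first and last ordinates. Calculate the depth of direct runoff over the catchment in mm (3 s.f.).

Direct runoff: 0.00, 6.50, 16.00, 31.50, 23.00, 16.50, 0.00 m³/s; ΣQ_DR = 93.50 m³/s.
V = ΣQ_DR · Δt = 93.50 × 21600 s = 2.020 × 10^6 m³.
Over A = 119 km², depth = V / A = 17.0 mm.

d ≈ 17.0 mm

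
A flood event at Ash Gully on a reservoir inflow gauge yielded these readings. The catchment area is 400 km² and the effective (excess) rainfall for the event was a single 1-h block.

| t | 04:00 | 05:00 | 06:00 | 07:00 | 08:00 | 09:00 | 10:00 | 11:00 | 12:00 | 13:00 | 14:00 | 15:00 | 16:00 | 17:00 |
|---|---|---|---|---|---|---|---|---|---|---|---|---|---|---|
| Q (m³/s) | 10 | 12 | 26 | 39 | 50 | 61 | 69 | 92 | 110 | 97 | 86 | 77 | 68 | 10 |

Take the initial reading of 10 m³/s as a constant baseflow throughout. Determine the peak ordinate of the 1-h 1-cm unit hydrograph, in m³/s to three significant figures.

U_p ≈ 167 m³/s

Direct runoff: 0.0, 2.0, 16.0, 29.0, 40.0, 51.0, 59.0, 82.0, 100.0, 87.0, 76.0, 67.0, 58.0, 0.0 m³/s; ΣQ_DR = 667.0 m³/s, peak = 100.0 m³/s.
Runoff depth d = ΣQ_DR·Δt / A = 667.0 × 3600 / (400 km²) = 6.003 mm.
The 1-cm UH is the DRH scaled by (10 mm)/d, so U_p = 100.0 × 10/6.003 = 167 m³/s.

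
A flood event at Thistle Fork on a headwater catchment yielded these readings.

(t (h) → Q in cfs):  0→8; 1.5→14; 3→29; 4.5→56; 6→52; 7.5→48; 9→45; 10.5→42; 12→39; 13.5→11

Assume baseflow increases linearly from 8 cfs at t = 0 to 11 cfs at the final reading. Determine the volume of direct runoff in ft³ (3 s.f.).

Direct-runoff ordinates (Q − Q_b): 0.00, 5.67, 20.33, 47.00, 42.67, 38.33, 35.00, 31.67, 28.33, 0.00 cfs.
ΣQ_DR = 249.0 cfs.
With Δt = 1.5 h = 5400 s, V = ΣQ_DR · Δt = 249.0 × 5400 = 1.34 × 10^6 ft³.

V ≈ 1.34 × 10^6 ft³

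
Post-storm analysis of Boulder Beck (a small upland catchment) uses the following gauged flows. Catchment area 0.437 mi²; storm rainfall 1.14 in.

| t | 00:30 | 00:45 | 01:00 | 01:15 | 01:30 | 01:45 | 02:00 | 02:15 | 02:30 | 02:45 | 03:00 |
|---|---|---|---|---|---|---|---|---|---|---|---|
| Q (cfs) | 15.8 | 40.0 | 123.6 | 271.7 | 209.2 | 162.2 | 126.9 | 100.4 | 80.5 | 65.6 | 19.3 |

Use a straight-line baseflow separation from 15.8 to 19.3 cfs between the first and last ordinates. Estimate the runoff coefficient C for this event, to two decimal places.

ΣQ_DR = 1022 cfs; V = ΣQ_DR·Δt = 9.199 × 10^5 ft³.
Runoff depth d = V / A = 0.9061 in.
C = d / P = 0.9061 / 1.14 = 0.79.

C ≈ 0.79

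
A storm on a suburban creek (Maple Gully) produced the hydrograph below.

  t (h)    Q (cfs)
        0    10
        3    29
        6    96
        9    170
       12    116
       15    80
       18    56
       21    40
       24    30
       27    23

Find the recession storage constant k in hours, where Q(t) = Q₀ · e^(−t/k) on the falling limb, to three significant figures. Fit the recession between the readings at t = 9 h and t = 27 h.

k ≈ 9.00 h

On the falling limb, Q drops from 170 to 23 cfs between t = 9 h and t = 27 h (Δt = 18 h).
k = −Δt / ln(Q₂/Q₁) = −18 / ln(23/170) = 9.00 h.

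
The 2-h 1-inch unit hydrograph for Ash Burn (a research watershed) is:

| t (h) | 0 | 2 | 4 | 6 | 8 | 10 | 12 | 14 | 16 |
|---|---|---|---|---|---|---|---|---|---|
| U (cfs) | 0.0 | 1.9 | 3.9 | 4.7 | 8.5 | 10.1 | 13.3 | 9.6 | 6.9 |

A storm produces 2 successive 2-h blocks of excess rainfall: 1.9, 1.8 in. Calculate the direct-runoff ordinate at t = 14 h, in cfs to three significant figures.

Q ≈ 42.2 cfs

By discrete convolution, Q_j = Σ (P_i / 1 in) · U_{j−i}.
At t = 14 h (j=7): Q = (1.9/1)·9.6 + (1.8/1)·13.3 = 42.2 cfs.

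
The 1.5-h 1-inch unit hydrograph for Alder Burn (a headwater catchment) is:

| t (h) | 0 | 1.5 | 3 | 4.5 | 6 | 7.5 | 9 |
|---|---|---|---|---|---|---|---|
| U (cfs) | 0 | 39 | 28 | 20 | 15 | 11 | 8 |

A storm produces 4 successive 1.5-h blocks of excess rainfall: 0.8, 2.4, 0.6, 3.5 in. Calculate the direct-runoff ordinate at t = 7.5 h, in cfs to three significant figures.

Q ≈ 155 cfs

By discrete convolution, Q_j = Σ (P_i / 1 in) · U_{j−i}.
At t = 7.5 h (j=5): Q = (0.8/1)·11 + (2.4/1)·15 + (0.6/1)·20 + (3.5/1)·28 = 155 cfs.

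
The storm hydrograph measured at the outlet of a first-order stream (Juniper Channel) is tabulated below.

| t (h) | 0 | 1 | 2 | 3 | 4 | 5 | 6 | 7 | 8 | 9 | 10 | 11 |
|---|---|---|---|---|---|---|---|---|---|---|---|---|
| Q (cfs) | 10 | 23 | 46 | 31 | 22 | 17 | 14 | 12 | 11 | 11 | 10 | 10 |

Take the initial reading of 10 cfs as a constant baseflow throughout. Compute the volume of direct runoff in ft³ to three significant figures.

Direct-runoff ordinates (Q − Q_b): 0.0, 13.0, 36.0, 21.0, 12.0, 7.0, 4.0, 2.0, 1.0, 1.0, 0.0, 0.0 cfs.
ΣQ_DR = 97.00 cfs.
With Δt = 1 h = 3600 s, V = ΣQ_DR · Δt = 97.00 × 3600 = 3.49 × 10^5 ft³.

V ≈ 3.49 × 10^5 ft³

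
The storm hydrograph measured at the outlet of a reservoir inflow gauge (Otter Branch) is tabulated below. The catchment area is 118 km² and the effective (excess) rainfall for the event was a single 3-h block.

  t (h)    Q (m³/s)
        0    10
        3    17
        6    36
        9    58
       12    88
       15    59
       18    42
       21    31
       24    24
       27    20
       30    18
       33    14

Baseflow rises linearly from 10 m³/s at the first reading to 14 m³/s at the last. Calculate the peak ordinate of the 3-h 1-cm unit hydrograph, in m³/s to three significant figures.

Direct runoff: 0.00, 6.64, 25.27, 46.91, 76.55, 47.18, 29.82, 18.45, 11.09, 6.73, 4.36, 0.00 m³/s; ΣQ_DR = 273.0 m³/s, peak = 76.55 m³/s.
Runoff depth d = ΣQ_DR·Δt / A = 273.0 × 10800 / (118 km²) = 24.99 mm.
The 1-cm UH is the DRH scaled by (10 mm)/d, so U_p = 76.55 × 10/24.99 = 30.6 m³/s.

U_p ≈ 30.6 m³/s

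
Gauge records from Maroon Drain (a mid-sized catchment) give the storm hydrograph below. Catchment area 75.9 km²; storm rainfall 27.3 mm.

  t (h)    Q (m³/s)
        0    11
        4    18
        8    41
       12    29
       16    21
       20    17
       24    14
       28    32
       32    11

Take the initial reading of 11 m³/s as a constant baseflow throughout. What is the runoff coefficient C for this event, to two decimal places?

ΣQ_DR = 95.00 m³/s; V = ΣQ_DR·Δt = 1.368 × 10^6 m³.
Runoff depth d = V / A = 18.02 mm.
C = d / P = 18.02 / 27.3 = 0.66.

C ≈ 0.66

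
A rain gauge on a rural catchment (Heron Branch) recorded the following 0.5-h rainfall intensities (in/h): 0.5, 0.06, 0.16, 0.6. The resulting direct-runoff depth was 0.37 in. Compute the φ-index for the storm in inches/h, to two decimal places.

Only the 2 blocks with intensity above φ contribute runoff: 0.5, 0.6 in/h.
Σ(I−φ)·Δt = d  ⇒  (0.5+0.6 − 2φ)·0.5 = 0.37
φ = (1.100 − 0.37/0.5) / 2 = 0.18 in/h.

φ ≈ 0.18 in/h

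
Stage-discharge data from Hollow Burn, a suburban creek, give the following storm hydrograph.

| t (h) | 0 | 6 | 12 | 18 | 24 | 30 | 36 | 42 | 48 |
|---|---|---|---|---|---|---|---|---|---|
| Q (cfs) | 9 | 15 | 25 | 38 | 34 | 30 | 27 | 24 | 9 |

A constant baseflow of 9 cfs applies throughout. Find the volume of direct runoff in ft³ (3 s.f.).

V ≈ 2.81 × 10^6 ft³

Direct-runoff ordinates (Q − Q_b): 0.0, 6.0, 16.0, 29.0, 25.0, 21.0, 18.0, 15.0, 0.0 cfs.
ΣQ_DR = 130.0 cfs.
With Δt = 6 h = 21600 s, V = ΣQ_DR · Δt = 130.0 × 21600 = 2.81 × 10^6 ft³.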